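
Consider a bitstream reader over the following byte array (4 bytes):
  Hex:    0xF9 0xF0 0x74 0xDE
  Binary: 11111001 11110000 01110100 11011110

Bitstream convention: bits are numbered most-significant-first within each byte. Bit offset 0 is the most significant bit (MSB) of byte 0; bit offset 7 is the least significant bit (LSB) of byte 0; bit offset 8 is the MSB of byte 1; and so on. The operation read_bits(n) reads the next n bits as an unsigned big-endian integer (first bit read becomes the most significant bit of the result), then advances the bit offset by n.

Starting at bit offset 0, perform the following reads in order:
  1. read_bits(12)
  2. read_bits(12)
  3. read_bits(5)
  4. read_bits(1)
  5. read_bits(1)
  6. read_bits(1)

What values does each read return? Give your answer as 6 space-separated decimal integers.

Read 1: bits[0:12] width=12 -> value=3999 (bin 111110011111); offset now 12 = byte 1 bit 4; 20 bits remain
Read 2: bits[12:24] width=12 -> value=116 (bin 000001110100); offset now 24 = byte 3 bit 0; 8 bits remain
Read 3: bits[24:29] width=5 -> value=27 (bin 11011); offset now 29 = byte 3 bit 5; 3 bits remain
Read 4: bits[29:30] width=1 -> value=1 (bin 1); offset now 30 = byte 3 bit 6; 2 bits remain
Read 5: bits[30:31] width=1 -> value=1 (bin 1); offset now 31 = byte 3 bit 7; 1 bits remain
Read 6: bits[31:32] width=1 -> value=0 (bin 0); offset now 32 = byte 4 bit 0; 0 bits remain

Answer: 3999 116 27 1 1 0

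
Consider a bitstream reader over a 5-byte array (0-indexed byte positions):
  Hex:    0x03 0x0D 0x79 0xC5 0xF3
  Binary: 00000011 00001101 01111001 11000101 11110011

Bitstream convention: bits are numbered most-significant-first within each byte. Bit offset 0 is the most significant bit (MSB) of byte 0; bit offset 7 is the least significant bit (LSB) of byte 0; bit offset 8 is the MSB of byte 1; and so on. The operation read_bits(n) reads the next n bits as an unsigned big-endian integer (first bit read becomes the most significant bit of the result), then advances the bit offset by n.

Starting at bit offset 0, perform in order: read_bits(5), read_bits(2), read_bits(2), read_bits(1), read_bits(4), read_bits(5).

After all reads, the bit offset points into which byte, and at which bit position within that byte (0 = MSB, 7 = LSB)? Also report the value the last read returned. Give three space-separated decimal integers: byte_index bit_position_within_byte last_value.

Answer: 2 3 11

Derivation:
Read 1: bits[0:5] width=5 -> value=0 (bin 00000); offset now 5 = byte 0 bit 5; 35 bits remain
Read 2: bits[5:7] width=2 -> value=1 (bin 01); offset now 7 = byte 0 bit 7; 33 bits remain
Read 3: bits[7:9] width=2 -> value=2 (bin 10); offset now 9 = byte 1 bit 1; 31 bits remain
Read 4: bits[9:10] width=1 -> value=0 (bin 0); offset now 10 = byte 1 bit 2; 30 bits remain
Read 5: bits[10:14] width=4 -> value=3 (bin 0011); offset now 14 = byte 1 bit 6; 26 bits remain
Read 6: bits[14:19] width=5 -> value=11 (bin 01011); offset now 19 = byte 2 bit 3; 21 bits remain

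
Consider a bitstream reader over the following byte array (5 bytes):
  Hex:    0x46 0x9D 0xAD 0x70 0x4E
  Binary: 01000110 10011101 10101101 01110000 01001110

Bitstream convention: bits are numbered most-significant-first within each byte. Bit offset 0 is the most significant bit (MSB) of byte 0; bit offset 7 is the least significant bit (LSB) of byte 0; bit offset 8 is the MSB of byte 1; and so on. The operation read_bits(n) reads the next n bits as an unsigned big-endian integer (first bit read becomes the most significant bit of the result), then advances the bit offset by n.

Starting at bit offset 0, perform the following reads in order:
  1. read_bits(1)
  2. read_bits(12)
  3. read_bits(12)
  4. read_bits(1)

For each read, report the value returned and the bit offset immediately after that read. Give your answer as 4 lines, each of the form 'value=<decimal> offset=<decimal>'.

Read 1: bits[0:1] width=1 -> value=0 (bin 0); offset now 1 = byte 0 bit 1; 39 bits remain
Read 2: bits[1:13] width=12 -> value=2259 (bin 100011010011); offset now 13 = byte 1 bit 5; 27 bits remain
Read 3: bits[13:25] width=12 -> value=2906 (bin 101101011010); offset now 25 = byte 3 bit 1; 15 bits remain
Read 4: bits[25:26] width=1 -> value=1 (bin 1); offset now 26 = byte 3 bit 2; 14 bits remain

Answer: value=0 offset=1
value=2259 offset=13
value=2906 offset=25
value=1 offset=26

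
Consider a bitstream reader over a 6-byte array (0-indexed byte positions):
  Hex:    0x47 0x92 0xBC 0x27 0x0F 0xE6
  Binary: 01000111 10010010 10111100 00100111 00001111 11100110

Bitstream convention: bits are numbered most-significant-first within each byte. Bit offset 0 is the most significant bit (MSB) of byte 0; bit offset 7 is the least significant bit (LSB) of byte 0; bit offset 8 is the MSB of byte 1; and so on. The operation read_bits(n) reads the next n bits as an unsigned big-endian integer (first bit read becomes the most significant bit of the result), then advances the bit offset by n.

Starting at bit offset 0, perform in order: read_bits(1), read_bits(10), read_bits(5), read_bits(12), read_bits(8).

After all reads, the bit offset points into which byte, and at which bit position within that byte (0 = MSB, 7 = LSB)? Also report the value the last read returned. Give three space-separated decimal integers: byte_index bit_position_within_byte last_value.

Answer: 4 4 112

Derivation:
Read 1: bits[0:1] width=1 -> value=0 (bin 0); offset now 1 = byte 0 bit 1; 47 bits remain
Read 2: bits[1:11] width=10 -> value=572 (bin 1000111100); offset now 11 = byte 1 bit 3; 37 bits remain
Read 3: bits[11:16] width=5 -> value=18 (bin 10010); offset now 16 = byte 2 bit 0; 32 bits remain
Read 4: bits[16:28] width=12 -> value=3010 (bin 101111000010); offset now 28 = byte 3 bit 4; 20 bits remain
Read 5: bits[28:36] width=8 -> value=112 (bin 01110000); offset now 36 = byte 4 bit 4; 12 bits remain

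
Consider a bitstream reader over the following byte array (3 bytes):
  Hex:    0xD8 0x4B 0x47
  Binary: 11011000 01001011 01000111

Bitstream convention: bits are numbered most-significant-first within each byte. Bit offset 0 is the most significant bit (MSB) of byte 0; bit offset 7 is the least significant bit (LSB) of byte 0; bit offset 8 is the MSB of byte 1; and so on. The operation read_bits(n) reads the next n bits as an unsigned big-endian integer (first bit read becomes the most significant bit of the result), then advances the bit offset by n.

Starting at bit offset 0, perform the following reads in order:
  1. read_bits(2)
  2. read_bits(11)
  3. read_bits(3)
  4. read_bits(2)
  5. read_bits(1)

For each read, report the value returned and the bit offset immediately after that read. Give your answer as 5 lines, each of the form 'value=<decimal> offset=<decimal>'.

Read 1: bits[0:2] width=2 -> value=3 (bin 11); offset now 2 = byte 0 bit 2; 22 bits remain
Read 2: bits[2:13] width=11 -> value=777 (bin 01100001001); offset now 13 = byte 1 bit 5; 11 bits remain
Read 3: bits[13:16] width=3 -> value=3 (bin 011); offset now 16 = byte 2 bit 0; 8 bits remain
Read 4: bits[16:18] width=2 -> value=1 (bin 01); offset now 18 = byte 2 bit 2; 6 bits remain
Read 5: bits[18:19] width=1 -> value=0 (bin 0); offset now 19 = byte 2 bit 3; 5 bits remain

Answer: value=3 offset=2
value=777 offset=13
value=3 offset=16
value=1 offset=18
value=0 offset=19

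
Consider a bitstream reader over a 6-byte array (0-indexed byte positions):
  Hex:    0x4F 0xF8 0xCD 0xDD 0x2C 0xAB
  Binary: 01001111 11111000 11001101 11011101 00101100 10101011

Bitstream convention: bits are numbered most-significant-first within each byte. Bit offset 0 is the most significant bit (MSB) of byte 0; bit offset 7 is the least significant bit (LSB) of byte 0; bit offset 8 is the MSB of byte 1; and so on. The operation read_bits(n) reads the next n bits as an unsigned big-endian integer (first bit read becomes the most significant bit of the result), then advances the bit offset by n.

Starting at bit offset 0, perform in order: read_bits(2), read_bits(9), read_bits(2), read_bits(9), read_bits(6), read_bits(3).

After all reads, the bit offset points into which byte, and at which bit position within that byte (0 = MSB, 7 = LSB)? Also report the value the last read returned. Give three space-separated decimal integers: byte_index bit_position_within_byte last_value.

Answer: 3 7 6

Derivation:
Read 1: bits[0:2] width=2 -> value=1 (bin 01); offset now 2 = byte 0 bit 2; 46 bits remain
Read 2: bits[2:11] width=9 -> value=127 (bin 001111111); offset now 11 = byte 1 bit 3; 37 bits remain
Read 3: bits[11:13] width=2 -> value=3 (bin 11); offset now 13 = byte 1 bit 5; 35 bits remain
Read 4: bits[13:22] width=9 -> value=51 (bin 000110011); offset now 22 = byte 2 bit 6; 26 bits remain
Read 5: bits[22:28] width=6 -> value=29 (bin 011101); offset now 28 = byte 3 bit 4; 20 bits remain
Read 6: bits[28:31] width=3 -> value=6 (bin 110); offset now 31 = byte 3 bit 7; 17 bits remain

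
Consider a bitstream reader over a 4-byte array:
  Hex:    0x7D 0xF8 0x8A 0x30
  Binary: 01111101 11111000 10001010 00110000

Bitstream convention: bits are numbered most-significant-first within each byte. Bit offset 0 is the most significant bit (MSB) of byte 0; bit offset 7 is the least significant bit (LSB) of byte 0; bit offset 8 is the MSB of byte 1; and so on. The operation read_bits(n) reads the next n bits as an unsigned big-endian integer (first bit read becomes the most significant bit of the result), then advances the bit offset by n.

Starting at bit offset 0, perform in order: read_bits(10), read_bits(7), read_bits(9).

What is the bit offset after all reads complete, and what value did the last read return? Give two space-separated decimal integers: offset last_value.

Read 1: bits[0:10] width=10 -> value=503 (bin 0111110111); offset now 10 = byte 1 bit 2; 22 bits remain
Read 2: bits[10:17] width=7 -> value=113 (bin 1110001); offset now 17 = byte 2 bit 1; 15 bits remain
Read 3: bits[17:26] width=9 -> value=40 (bin 000101000); offset now 26 = byte 3 bit 2; 6 bits remain

Answer: 26 40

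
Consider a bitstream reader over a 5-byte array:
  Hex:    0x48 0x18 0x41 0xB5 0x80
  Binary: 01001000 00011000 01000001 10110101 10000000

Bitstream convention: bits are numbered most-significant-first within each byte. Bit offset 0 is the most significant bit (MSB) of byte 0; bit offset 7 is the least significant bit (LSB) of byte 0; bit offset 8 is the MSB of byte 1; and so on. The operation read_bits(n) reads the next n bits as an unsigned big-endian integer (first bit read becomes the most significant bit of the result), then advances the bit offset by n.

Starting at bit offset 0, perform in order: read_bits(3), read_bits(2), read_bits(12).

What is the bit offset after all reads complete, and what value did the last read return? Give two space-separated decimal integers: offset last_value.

Answer: 17 48

Derivation:
Read 1: bits[0:3] width=3 -> value=2 (bin 010); offset now 3 = byte 0 bit 3; 37 bits remain
Read 2: bits[3:5] width=2 -> value=1 (bin 01); offset now 5 = byte 0 bit 5; 35 bits remain
Read 3: bits[5:17] width=12 -> value=48 (bin 000000110000); offset now 17 = byte 2 bit 1; 23 bits remain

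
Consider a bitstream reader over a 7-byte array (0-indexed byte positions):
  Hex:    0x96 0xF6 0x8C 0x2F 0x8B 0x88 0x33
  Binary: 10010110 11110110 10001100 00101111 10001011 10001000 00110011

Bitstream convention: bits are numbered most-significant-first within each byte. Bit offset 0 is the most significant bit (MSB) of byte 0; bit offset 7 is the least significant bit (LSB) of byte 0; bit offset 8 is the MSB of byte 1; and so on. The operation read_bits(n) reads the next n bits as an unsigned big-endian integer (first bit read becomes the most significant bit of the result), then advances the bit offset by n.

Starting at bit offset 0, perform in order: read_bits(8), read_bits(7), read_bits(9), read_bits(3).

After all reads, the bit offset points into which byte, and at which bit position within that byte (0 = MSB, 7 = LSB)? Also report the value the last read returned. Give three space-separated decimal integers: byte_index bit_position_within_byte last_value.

Read 1: bits[0:8] width=8 -> value=150 (bin 10010110); offset now 8 = byte 1 bit 0; 48 bits remain
Read 2: bits[8:15] width=7 -> value=123 (bin 1111011); offset now 15 = byte 1 bit 7; 41 bits remain
Read 3: bits[15:24] width=9 -> value=140 (bin 010001100); offset now 24 = byte 3 bit 0; 32 bits remain
Read 4: bits[24:27] width=3 -> value=1 (bin 001); offset now 27 = byte 3 bit 3; 29 bits remain

Answer: 3 3 1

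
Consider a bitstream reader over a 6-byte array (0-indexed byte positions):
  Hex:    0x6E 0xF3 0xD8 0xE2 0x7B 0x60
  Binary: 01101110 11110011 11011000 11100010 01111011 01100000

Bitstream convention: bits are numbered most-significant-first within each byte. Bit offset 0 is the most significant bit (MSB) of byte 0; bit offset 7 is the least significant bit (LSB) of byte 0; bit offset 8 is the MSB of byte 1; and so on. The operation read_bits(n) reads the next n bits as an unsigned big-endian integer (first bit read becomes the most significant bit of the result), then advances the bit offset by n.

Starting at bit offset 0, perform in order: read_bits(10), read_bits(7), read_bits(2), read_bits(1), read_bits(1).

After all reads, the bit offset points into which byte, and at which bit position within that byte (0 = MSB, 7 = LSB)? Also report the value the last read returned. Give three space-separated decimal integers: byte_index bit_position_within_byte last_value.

Answer: 2 5 1

Derivation:
Read 1: bits[0:10] width=10 -> value=443 (bin 0110111011); offset now 10 = byte 1 bit 2; 38 bits remain
Read 2: bits[10:17] width=7 -> value=103 (bin 1100111); offset now 17 = byte 2 bit 1; 31 bits remain
Read 3: bits[17:19] width=2 -> value=2 (bin 10); offset now 19 = byte 2 bit 3; 29 bits remain
Read 4: bits[19:20] width=1 -> value=1 (bin 1); offset now 20 = byte 2 bit 4; 28 bits remain
Read 5: bits[20:21] width=1 -> value=1 (bin 1); offset now 21 = byte 2 bit 5; 27 bits remain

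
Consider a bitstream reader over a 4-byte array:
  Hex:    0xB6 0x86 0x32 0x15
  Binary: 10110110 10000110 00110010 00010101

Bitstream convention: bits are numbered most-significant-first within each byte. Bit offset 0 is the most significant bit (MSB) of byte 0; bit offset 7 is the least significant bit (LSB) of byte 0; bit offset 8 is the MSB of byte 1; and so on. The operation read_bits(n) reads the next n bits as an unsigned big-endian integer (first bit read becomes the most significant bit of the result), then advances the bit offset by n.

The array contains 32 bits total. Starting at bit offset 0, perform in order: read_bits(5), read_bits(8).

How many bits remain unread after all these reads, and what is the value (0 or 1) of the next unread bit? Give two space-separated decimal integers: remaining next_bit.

Answer: 19 1

Derivation:
Read 1: bits[0:5] width=5 -> value=22 (bin 10110); offset now 5 = byte 0 bit 5; 27 bits remain
Read 2: bits[5:13] width=8 -> value=208 (bin 11010000); offset now 13 = byte 1 bit 5; 19 bits remain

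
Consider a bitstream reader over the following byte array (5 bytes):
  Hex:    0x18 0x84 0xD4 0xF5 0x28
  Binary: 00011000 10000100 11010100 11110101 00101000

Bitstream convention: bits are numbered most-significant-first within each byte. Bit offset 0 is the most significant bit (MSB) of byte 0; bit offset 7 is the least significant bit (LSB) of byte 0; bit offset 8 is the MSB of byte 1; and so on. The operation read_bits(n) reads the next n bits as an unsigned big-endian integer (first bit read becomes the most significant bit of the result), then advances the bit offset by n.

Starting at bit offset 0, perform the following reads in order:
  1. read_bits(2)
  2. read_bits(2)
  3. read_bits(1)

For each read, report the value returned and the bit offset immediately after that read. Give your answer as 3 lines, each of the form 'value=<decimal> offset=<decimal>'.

Read 1: bits[0:2] width=2 -> value=0 (bin 00); offset now 2 = byte 0 bit 2; 38 bits remain
Read 2: bits[2:4] width=2 -> value=1 (bin 01); offset now 4 = byte 0 bit 4; 36 bits remain
Read 3: bits[4:5] width=1 -> value=1 (bin 1); offset now 5 = byte 0 bit 5; 35 bits remain

Answer: value=0 offset=2
value=1 offset=4
value=1 offset=5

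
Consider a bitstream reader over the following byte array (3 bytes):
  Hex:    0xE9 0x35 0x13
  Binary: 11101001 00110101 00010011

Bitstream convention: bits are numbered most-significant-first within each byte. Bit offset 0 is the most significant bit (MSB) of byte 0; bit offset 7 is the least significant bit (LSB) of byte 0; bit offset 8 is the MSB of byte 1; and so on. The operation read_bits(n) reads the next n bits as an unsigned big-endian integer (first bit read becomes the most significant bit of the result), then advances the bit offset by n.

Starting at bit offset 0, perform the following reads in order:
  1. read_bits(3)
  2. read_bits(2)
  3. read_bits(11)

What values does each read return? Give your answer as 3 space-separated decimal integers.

Answer: 7 1 309

Derivation:
Read 1: bits[0:3] width=3 -> value=7 (bin 111); offset now 3 = byte 0 bit 3; 21 bits remain
Read 2: bits[3:5] width=2 -> value=1 (bin 01); offset now 5 = byte 0 bit 5; 19 bits remain
Read 3: bits[5:16] width=11 -> value=309 (bin 00100110101); offset now 16 = byte 2 bit 0; 8 bits remain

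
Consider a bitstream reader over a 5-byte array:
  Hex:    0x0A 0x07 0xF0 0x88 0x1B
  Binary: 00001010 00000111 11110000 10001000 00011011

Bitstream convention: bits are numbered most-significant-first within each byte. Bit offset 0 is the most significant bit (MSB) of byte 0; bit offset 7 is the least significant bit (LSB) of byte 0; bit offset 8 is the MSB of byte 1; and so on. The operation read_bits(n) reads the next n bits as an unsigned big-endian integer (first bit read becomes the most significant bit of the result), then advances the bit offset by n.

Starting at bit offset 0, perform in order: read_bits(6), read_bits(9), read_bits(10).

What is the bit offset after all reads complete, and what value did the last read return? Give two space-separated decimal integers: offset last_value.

Read 1: bits[0:6] width=6 -> value=2 (bin 000010); offset now 6 = byte 0 bit 6; 34 bits remain
Read 2: bits[6:15] width=9 -> value=259 (bin 100000011); offset now 15 = byte 1 bit 7; 25 bits remain
Read 3: bits[15:25] width=10 -> value=993 (bin 1111100001); offset now 25 = byte 3 bit 1; 15 bits remain

Answer: 25 993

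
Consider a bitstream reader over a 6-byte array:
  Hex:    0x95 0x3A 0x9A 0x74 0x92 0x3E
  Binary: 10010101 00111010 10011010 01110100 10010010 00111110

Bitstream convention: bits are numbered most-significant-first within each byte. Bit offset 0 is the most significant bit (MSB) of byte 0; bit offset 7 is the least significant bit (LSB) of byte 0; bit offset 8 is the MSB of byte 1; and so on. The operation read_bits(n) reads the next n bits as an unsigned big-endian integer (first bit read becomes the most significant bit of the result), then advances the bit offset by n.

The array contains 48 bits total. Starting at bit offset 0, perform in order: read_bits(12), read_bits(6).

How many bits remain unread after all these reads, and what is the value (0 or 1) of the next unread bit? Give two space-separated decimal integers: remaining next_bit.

Read 1: bits[0:12] width=12 -> value=2387 (bin 100101010011); offset now 12 = byte 1 bit 4; 36 bits remain
Read 2: bits[12:18] width=6 -> value=42 (bin 101010); offset now 18 = byte 2 bit 2; 30 bits remain

Answer: 30 0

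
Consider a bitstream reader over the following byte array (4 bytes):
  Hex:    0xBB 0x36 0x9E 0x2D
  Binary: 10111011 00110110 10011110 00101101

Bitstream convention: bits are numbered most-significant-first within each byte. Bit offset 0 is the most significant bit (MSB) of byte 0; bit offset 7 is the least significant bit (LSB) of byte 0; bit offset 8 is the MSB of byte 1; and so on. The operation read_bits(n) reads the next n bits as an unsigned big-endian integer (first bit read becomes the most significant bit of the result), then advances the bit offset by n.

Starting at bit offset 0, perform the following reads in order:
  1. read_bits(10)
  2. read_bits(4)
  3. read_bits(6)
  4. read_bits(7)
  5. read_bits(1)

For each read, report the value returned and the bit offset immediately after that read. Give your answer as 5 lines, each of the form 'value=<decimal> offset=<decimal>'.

Read 1: bits[0:10] width=10 -> value=748 (bin 1011101100); offset now 10 = byte 1 bit 2; 22 bits remain
Read 2: bits[10:14] width=4 -> value=13 (bin 1101); offset now 14 = byte 1 bit 6; 18 bits remain
Read 3: bits[14:20] width=6 -> value=41 (bin 101001); offset now 20 = byte 2 bit 4; 12 bits remain
Read 4: bits[20:27] width=7 -> value=113 (bin 1110001); offset now 27 = byte 3 bit 3; 5 bits remain
Read 5: bits[27:28] width=1 -> value=0 (bin 0); offset now 28 = byte 3 bit 4; 4 bits remain

Answer: value=748 offset=10
value=13 offset=14
value=41 offset=20
value=113 offset=27
value=0 offset=28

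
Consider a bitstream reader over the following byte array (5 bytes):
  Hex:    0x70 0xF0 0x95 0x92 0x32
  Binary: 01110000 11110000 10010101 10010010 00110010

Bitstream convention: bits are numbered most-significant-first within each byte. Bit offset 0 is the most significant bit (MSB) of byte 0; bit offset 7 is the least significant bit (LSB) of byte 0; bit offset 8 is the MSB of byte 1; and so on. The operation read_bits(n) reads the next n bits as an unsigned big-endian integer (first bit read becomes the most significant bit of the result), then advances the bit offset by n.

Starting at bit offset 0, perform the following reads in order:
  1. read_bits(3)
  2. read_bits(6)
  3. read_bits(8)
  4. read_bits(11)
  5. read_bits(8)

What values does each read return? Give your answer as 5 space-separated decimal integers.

Read 1: bits[0:3] width=3 -> value=3 (bin 011); offset now 3 = byte 0 bit 3; 37 bits remain
Read 2: bits[3:9] width=6 -> value=33 (bin 100001); offset now 9 = byte 1 bit 1; 31 bits remain
Read 3: bits[9:17] width=8 -> value=225 (bin 11100001); offset now 17 = byte 2 bit 1; 23 bits remain
Read 4: bits[17:28] width=11 -> value=345 (bin 00101011001); offset now 28 = byte 3 bit 4; 12 bits remain
Read 5: bits[28:36] width=8 -> value=35 (bin 00100011); offset now 36 = byte 4 bit 4; 4 bits remain

Answer: 3 33 225 345 35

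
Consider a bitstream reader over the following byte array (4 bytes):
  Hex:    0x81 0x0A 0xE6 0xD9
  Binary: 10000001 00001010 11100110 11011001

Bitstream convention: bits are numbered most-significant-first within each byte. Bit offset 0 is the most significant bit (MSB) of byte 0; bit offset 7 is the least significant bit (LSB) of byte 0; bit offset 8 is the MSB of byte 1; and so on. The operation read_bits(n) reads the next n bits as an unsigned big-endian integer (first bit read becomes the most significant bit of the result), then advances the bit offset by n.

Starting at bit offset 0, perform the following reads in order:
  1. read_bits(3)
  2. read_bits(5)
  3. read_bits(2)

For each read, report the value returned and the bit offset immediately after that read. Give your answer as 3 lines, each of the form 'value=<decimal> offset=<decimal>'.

Read 1: bits[0:3] width=3 -> value=4 (bin 100); offset now 3 = byte 0 bit 3; 29 bits remain
Read 2: bits[3:8] width=5 -> value=1 (bin 00001); offset now 8 = byte 1 bit 0; 24 bits remain
Read 3: bits[8:10] width=2 -> value=0 (bin 00); offset now 10 = byte 1 bit 2; 22 bits remain

Answer: value=4 offset=3
value=1 offset=8
value=0 offset=10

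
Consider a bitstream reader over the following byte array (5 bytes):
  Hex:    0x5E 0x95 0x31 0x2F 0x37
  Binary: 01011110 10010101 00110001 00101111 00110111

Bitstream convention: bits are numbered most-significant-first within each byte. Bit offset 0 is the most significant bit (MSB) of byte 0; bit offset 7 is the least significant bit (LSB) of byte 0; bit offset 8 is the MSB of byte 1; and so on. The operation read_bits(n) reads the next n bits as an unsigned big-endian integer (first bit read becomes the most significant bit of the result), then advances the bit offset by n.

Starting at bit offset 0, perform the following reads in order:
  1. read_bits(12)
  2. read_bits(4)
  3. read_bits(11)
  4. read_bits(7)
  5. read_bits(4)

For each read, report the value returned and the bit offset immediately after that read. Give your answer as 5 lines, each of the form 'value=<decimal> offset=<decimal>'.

Read 1: bits[0:12] width=12 -> value=1513 (bin 010111101001); offset now 12 = byte 1 bit 4; 28 bits remain
Read 2: bits[12:16] width=4 -> value=5 (bin 0101); offset now 16 = byte 2 bit 0; 24 bits remain
Read 3: bits[16:27] width=11 -> value=393 (bin 00110001001); offset now 27 = byte 3 bit 3; 13 bits remain
Read 4: bits[27:34] width=7 -> value=60 (bin 0111100); offset now 34 = byte 4 bit 2; 6 bits remain
Read 5: bits[34:38] width=4 -> value=13 (bin 1101); offset now 38 = byte 4 bit 6; 2 bits remain

Answer: value=1513 offset=12
value=5 offset=16
value=393 offset=27
value=60 offset=34
value=13 offset=38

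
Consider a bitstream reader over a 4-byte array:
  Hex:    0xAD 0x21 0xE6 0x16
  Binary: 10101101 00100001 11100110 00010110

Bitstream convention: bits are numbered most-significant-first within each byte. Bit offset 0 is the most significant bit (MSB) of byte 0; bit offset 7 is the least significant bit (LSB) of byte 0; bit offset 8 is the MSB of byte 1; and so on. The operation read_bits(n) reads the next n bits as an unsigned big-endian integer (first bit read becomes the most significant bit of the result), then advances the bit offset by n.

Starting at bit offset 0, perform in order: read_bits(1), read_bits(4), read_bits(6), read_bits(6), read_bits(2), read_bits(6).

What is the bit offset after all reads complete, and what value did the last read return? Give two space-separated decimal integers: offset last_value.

Read 1: bits[0:1] width=1 -> value=1 (bin 1); offset now 1 = byte 0 bit 1; 31 bits remain
Read 2: bits[1:5] width=4 -> value=5 (bin 0101); offset now 5 = byte 0 bit 5; 27 bits remain
Read 3: bits[5:11] width=6 -> value=41 (bin 101001); offset now 11 = byte 1 bit 3; 21 bits remain
Read 4: bits[11:17] width=6 -> value=3 (bin 000011); offset now 17 = byte 2 bit 1; 15 bits remain
Read 5: bits[17:19] width=2 -> value=3 (bin 11); offset now 19 = byte 2 bit 3; 13 bits remain
Read 6: bits[19:25] width=6 -> value=12 (bin 001100); offset now 25 = byte 3 bit 1; 7 bits remain

Answer: 25 12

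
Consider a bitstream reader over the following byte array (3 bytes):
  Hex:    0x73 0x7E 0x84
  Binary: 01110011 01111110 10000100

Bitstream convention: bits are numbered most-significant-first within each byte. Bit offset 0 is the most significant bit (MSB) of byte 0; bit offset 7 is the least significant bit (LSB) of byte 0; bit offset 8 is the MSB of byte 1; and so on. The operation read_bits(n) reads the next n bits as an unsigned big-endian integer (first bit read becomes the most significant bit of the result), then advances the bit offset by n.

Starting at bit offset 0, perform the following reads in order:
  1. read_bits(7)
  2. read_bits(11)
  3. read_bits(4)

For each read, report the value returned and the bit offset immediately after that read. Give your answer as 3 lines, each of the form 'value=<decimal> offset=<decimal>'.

Read 1: bits[0:7] width=7 -> value=57 (bin 0111001); offset now 7 = byte 0 bit 7; 17 bits remain
Read 2: bits[7:18] width=11 -> value=1530 (bin 10111111010); offset now 18 = byte 2 bit 2; 6 bits remain
Read 3: bits[18:22] width=4 -> value=1 (bin 0001); offset now 22 = byte 2 bit 6; 2 bits remain

Answer: value=57 offset=7
value=1530 offset=18
value=1 offset=22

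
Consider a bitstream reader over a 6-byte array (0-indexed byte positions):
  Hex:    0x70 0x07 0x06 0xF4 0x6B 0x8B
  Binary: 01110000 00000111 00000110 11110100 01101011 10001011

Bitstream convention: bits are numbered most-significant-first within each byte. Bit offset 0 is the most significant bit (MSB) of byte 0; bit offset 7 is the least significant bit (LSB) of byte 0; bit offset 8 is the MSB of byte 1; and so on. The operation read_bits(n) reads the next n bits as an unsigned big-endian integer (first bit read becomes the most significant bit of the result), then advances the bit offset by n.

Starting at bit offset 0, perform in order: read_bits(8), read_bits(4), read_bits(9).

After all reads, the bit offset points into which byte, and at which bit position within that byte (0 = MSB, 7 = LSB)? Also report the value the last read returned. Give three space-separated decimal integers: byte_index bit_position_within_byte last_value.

Answer: 2 5 224

Derivation:
Read 1: bits[0:8] width=8 -> value=112 (bin 01110000); offset now 8 = byte 1 bit 0; 40 bits remain
Read 2: bits[8:12] width=4 -> value=0 (bin 0000); offset now 12 = byte 1 bit 4; 36 bits remain
Read 3: bits[12:21] width=9 -> value=224 (bin 011100000); offset now 21 = byte 2 bit 5; 27 bits remain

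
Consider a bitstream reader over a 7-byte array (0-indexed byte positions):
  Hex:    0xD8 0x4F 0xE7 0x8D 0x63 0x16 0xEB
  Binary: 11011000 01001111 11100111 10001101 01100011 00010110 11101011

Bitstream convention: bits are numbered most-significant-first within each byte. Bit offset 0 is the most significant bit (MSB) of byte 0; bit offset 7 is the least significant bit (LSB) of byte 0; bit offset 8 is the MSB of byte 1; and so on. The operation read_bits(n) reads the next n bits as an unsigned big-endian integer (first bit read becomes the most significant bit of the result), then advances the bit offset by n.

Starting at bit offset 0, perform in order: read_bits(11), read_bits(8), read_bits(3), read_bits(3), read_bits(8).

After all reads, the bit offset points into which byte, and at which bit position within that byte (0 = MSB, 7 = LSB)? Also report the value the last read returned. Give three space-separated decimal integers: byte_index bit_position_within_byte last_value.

Answer: 4 1 26

Derivation:
Read 1: bits[0:11] width=11 -> value=1730 (bin 11011000010); offset now 11 = byte 1 bit 3; 45 bits remain
Read 2: bits[11:19] width=8 -> value=127 (bin 01111111); offset now 19 = byte 2 bit 3; 37 bits remain
Read 3: bits[19:22] width=3 -> value=1 (bin 001); offset now 22 = byte 2 bit 6; 34 bits remain
Read 4: bits[22:25] width=3 -> value=7 (bin 111); offset now 25 = byte 3 bit 1; 31 bits remain
Read 5: bits[25:33] width=8 -> value=26 (bin 00011010); offset now 33 = byte 4 bit 1; 23 bits remain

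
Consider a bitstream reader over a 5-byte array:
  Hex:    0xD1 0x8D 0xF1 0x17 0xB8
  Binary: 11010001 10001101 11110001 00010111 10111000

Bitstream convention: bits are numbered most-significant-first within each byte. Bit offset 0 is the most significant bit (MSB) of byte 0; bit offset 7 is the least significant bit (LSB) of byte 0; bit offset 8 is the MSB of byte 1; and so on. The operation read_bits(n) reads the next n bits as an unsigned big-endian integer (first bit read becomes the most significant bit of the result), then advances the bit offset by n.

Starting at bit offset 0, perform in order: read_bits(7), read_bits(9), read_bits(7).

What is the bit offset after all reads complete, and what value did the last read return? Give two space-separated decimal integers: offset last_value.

Read 1: bits[0:7] width=7 -> value=104 (bin 1101000); offset now 7 = byte 0 bit 7; 33 bits remain
Read 2: bits[7:16] width=9 -> value=397 (bin 110001101); offset now 16 = byte 2 bit 0; 24 bits remain
Read 3: bits[16:23] width=7 -> value=120 (bin 1111000); offset now 23 = byte 2 bit 7; 17 bits remain

Answer: 23 120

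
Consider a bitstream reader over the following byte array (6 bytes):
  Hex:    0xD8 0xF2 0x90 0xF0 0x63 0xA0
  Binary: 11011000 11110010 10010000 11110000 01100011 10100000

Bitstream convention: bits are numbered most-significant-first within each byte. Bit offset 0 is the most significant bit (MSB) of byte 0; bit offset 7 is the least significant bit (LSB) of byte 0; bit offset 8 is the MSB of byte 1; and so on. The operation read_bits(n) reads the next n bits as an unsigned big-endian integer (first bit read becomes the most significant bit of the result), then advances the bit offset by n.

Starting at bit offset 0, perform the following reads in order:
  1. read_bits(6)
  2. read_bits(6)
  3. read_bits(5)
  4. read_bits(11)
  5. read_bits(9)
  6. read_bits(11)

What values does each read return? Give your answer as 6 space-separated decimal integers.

Read 1: bits[0:6] width=6 -> value=54 (bin 110110); offset now 6 = byte 0 bit 6; 42 bits remain
Read 2: bits[6:12] width=6 -> value=15 (bin 001111); offset now 12 = byte 1 bit 4; 36 bits remain
Read 3: bits[12:17] width=5 -> value=5 (bin 00101); offset now 17 = byte 2 bit 1; 31 bits remain
Read 4: bits[17:28] width=11 -> value=271 (bin 00100001111); offset now 28 = byte 3 bit 4; 20 bits remain
Read 5: bits[28:37] width=9 -> value=12 (bin 000001100); offset now 37 = byte 4 bit 5; 11 bits remain
Read 6: bits[37:48] width=11 -> value=928 (bin 01110100000); offset now 48 = byte 6 bit 0; 0 bits remain

Answer: 54 15 5 271 12 928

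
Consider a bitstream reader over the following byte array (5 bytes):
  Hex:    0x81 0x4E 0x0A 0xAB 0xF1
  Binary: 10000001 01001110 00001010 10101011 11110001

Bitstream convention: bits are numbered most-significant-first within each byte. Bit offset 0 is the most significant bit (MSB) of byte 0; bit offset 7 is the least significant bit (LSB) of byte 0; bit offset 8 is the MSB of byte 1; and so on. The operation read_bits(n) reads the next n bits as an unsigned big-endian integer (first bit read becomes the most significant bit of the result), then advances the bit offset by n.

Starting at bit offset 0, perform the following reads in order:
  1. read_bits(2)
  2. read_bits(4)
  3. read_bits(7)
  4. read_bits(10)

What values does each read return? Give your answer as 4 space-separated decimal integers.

Read 1: bits[0:2] width=2 -> value=2 (bin 10); offset now 2 = byte 0 bit 2; 38 bits remain
Read 2: bits[2:6] width=4 -> value=0 (bin 0000); offset now 6 = byte 0 bit 6; 34 bits remain
Read 3: bits[6:13] width=7 -> value=41 (bin 0101001); offset now 13 = byte 1 bit 5; 27 bits remain
Read 4: bits[13:23] width=10 -> value=773 (bin 1100000101); offset now 23 = byte 2 bit 7; 17 bits remain

Answer: 2 0 41 773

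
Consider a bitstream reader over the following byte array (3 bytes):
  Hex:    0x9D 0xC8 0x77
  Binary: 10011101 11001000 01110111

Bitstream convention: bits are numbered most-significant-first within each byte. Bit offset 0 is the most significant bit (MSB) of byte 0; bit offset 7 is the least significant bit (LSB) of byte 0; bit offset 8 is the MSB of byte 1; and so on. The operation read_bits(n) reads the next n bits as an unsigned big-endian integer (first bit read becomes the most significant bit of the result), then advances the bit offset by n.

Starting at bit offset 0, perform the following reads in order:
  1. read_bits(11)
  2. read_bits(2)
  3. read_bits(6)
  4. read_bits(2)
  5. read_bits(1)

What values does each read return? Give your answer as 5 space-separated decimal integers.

Answer: 1262 1 3 2 1

Derivation:
Read 1: bits[0:11] width=11 -> value=1262 (bin 10011101110); offset now 11 = byte 1 bit 3; 13 bits remain
Read 2: bits[11:13] width=2 -> value=1 (bin 01); offset now 13 = byte 1 bit 5; 11 bits remain
Read 3: bits[13:19] width=6 -> value=3 (bin 000011); offset now 19 = byte 2 bit 3; 5 bits remain
Read 4: bits[19:21] width=2 -> value=2 (bin 10); offset now 21 = byte 2 bit 5; 3 bits remain
Read 5: bits[21:22] width=1 -> value=1 (bin 1); offset now 22 = byte 2 bit 6; 2 bits remain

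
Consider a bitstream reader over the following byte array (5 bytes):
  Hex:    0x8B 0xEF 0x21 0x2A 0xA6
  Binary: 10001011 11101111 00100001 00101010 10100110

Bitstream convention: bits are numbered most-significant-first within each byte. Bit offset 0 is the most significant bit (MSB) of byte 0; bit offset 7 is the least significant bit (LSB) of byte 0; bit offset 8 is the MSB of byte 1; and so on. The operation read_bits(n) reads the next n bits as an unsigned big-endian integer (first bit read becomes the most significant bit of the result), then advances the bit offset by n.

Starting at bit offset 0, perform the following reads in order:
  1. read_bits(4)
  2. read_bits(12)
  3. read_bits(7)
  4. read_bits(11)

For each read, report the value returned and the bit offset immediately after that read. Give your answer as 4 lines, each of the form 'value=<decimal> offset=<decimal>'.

Answer: value=8 offset=4
value=3055 offset=16
value=16 offset=23
value=1194 offset=34

Derivation:
Read 1: bits[0:4] width=4 -> value=8 (bin 1000); offset now 4 = byte 0 bit 4; 36 bits remain
Read 2: bits[4:16] width=12 -> value=3055 (bin 101111101111); offset now 16 = byte 2 bit 0; 24 bits remain
Read 3: bits[16:23] width=7 -> value=16 (bin 0010000); offset now 23 = byte 2 bit 7; 17 bits remain
Read 4: bits[23:34] width=11 -> value=1194 (bin 10010101010); offset now 34 = byte 4 bit 2; 6 bits remain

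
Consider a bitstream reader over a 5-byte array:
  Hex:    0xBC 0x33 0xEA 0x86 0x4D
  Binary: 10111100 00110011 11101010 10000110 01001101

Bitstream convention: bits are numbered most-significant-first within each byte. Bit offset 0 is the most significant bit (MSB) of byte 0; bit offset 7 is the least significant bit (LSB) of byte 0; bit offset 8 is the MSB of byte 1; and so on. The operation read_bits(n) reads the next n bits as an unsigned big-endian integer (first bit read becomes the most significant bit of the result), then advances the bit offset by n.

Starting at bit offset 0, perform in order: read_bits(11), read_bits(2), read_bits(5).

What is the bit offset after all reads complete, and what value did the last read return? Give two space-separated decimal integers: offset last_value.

Read 1: bits[0:11] width=11 -> value=1505 (bin 10111100001); offset now 11 = byte 1 bit 3; 29 bits remain
Read 2: bits[11:13] width=2 -> value=2 (bin 10); offset now 13 = byte 1 bit 5; 27 bits remain
Read 3: bits[13:18] width=5 -> value=15 (bin 01111); offset now 18 = byte 2 bit 2; 22 bits remain

Answer: 18 15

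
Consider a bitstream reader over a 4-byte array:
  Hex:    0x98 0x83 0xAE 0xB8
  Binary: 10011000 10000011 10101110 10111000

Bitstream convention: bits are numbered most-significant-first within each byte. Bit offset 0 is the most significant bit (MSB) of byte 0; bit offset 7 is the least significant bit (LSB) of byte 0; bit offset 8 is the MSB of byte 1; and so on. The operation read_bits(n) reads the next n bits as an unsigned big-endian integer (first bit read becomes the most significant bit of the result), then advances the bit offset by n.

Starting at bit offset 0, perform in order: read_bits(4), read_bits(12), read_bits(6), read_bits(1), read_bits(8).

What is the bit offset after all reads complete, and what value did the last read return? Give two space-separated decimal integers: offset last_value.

Read 1: bits[0:4] width=4 -> value=9 (bin 1001); offset now 4 = byte 0 bit 4; 28 bits remain
Read 2: bits[4:16] width=12 -> value=2179 (bin 100010000011); offset now 16 = byte 2 bit 0; 16 bits remain
Read 3: bits[16:22] width=6 -> value=43 (bin 101011); offset now 22 = byte 2 bit 6; 10 bits remain
Read 4: bits[22:23] width=1 -> value=1 (bin 1); offset now 23 = byte 2 bit 7; 9 bits remain
Read 5: bits[23:31] width=8 -> value=92 (bin 01011100); offset now 31 = byte 3 bit 7; 1 bits remain

Answer: 31 92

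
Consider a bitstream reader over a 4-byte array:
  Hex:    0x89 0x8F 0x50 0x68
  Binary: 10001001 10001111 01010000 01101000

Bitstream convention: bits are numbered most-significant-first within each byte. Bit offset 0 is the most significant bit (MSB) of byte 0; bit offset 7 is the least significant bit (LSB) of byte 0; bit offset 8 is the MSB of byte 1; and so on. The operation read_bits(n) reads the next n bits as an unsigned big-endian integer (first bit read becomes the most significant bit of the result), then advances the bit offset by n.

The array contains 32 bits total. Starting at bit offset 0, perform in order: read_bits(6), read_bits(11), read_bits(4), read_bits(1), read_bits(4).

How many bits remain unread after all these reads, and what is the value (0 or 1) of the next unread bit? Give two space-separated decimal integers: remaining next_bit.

Answer: 6 1

Derivation:
Read 1: bits[0:6] width=6 -> value=34 (bin 100010); offset now 6 = byte 0 bit 6; 26 bits remain
Read 2: bits[6:17] width=11 -> value=798 (bin 01100011110); offset now 17 = byte 2 bit 1; 15 bits remain
Read 3: bits[17:21] width=4 -> value=10 (bin 1010); offset now 21 = byte 2 bit 5; 11 bits remain
Read 4: bits[21:22] width=1 -> value=0 (bin 0); offset now 22 = byte 2 bit 6; 10 bits remain
Read 5: bits[22:26] width=4 -> value=1 (bin 0001); offset now 26 = byte 3 bit 2; 6 bits remain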